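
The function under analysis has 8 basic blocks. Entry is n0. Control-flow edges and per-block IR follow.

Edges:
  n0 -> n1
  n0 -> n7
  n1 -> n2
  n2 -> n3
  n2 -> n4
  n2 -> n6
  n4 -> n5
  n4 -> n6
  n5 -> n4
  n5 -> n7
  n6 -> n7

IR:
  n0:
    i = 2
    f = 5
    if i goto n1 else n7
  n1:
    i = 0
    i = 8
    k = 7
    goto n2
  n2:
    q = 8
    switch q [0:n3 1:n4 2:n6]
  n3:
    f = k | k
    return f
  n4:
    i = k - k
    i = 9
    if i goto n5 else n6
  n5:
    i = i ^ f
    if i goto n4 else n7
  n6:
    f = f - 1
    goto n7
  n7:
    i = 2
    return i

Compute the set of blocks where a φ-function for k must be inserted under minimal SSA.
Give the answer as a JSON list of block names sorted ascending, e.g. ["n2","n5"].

idom tree: n1←n0 n2←n1 n3←n2 n4←n2 n5←n4 n6←n2 n7←n0
Dom at joins:
  n4: preds {n2,n5}: {n0,n1,n2} ∩ {n0,n1,n2,n4,n5} = {n0,n1,n2}; idom=n2
  n6: preds {n2,n4}: {n0,n1,n2} ∩ {n0,n1,n2,n4} = {n0,n1,n2}; idom=n2
  n7: preds {n0,n5,n6}: {n0} ∩ {n0,n1,n2,n4,n5} ∩ {n0,n1,n2,n6} = {n0}; idom=n0

DF walk-up:
  join n4 pred n2: · stop@n2
  join n4 pred n5: n5→n4 stop@n2
  join n6 pred n2: · stop@n2
  join n6 pred n4: n4 stop@n2
  join n7 pred n0: · stop@n0
  join n7 pred n5: n5→n4→n2→n1 stop@n0
  join n7 pred n6: n6→n2→n1 stop@n0
  n0: DF=∅
  n1: DF={n7}
  n2: DF={n7}
  n3: DF=∅
  n4: DF={n4,n6,n7}
  n5: DF={n4,n7}
  n6: DF={n7}
  n7: DF=∅

φ for k: defs {n1}
  DF⁺ = {n7}

Answer: ["n7"]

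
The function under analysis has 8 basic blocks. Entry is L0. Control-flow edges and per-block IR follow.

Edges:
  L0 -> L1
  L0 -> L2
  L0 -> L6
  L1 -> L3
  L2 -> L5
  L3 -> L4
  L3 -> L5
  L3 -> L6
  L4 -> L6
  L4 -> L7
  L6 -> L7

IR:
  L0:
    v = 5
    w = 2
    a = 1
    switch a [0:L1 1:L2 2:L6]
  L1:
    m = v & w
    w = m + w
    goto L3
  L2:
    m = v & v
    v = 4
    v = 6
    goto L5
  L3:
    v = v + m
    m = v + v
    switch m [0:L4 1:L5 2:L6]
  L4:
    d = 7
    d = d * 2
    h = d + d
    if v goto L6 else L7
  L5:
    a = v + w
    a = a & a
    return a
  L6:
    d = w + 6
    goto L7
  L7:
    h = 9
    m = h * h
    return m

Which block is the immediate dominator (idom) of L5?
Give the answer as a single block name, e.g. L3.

idom tree: L1←L0 L2←L0 L3←L1 L4←L3 L5←L0 L6←L0 L7←L0
Dom∩ at merges:
  L5: preds {L2,L3}: {L0,L2} ∩ {L0,L1,L3} = {L0}; idom=L0
  L6: preds {L0,L3,L4}: {L0} ∩ {L0,L1,L3} ∩ {L0,L1,L3,L4} = {L0}; idom=L0
  L7: preds {L4,L6}: {L0,L1,L3,L4} ∩ {L0,L6} = {L0}; idom=L0

idom(L5) = L0

Answer: L0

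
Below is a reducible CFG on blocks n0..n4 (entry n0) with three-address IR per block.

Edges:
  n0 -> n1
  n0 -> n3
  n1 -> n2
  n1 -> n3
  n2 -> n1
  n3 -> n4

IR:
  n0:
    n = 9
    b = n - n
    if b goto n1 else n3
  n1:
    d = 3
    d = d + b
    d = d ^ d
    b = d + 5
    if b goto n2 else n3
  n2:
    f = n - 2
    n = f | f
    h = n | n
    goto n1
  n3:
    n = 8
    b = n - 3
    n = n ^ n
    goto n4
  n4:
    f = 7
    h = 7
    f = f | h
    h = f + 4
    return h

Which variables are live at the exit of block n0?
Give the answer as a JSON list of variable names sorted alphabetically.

Answer: ["b", "n"]

Derivation:
Block summaries:
  n0: {b,n} / ∅
  n1: {b,d} / {b}
  n2: {f,h,n} / {n}
  n3: {b,n} / ∅
  n4: {f,h} / ∅

Liveness:
  n0 li=∅ lo={b,n}
  n1 li={b,n} lo={b,n}
  n2 li={b,n} lo={b,n}
  n3 li=∅ lo=∅
  n4 li=∅ lo=∅

live-out(n0) = ["b", "n"]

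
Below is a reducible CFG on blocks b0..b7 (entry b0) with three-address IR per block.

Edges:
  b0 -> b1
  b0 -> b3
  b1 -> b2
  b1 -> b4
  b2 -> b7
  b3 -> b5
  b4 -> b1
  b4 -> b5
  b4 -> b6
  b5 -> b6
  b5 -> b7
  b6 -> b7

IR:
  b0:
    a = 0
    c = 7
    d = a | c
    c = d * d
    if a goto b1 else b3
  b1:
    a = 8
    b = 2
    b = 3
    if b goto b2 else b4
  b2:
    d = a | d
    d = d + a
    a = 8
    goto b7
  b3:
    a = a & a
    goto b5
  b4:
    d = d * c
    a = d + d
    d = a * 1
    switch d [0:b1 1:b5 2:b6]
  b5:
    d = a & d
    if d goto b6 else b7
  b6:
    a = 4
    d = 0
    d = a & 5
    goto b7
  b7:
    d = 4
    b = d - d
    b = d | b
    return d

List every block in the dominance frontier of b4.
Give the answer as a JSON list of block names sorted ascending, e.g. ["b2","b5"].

idom tree: b1←b0 b2←b1 b3←b0 b4←b1 b5←b0 b6←b0 b7←b0
Dom∩ at merges:
  b1: preds {b0,b4}: {b0} ∩ {b0,b1,b4} = {b0}; idom=b0
  b5: preds {b3,b4}: {b0,b3} ∩ {b0,b1,b4} = {b0}; idom=b0
  b6: preds {b4,b5}: {b0,b1,b4} ∩ {b0,b5} = {b0}; idom=b0
  b7: preds {b2,b5,b6}: {b0,b1,b2} ∩ {b0,b5} ∩ {b0,b6} = {b0}; idom=b0

Frontier:
  join b1 pred b0: · stop@b0
  join b1 pred b4: b4→b1 stop@b0
  join b5 pred b3: b3 stop@b0
  join b5 pred b4: b4→b1 stop@b0
  join b6 pred b4: b4→b1 stop@b0
  join b6 pred b5: b5 stop@b0
  join b7 pred b2: b2→b1 stop@b0
  join b7 pred b5: b5 stop@b0
  join b7 pred b6: b6 stop@b0
  b0 → ∅
  b1 → {b1,b5,b6,b7}
  b2 → {b7}
  b3 → {b5}
  b4 → {b1,b5,b6}
  b5 → {b6,b7}
  b6 → {b7}
  b7 → ∅

DF(b4) = ["b1", "b5", "b6"]

Answer: ["b1", "b5", "b6"]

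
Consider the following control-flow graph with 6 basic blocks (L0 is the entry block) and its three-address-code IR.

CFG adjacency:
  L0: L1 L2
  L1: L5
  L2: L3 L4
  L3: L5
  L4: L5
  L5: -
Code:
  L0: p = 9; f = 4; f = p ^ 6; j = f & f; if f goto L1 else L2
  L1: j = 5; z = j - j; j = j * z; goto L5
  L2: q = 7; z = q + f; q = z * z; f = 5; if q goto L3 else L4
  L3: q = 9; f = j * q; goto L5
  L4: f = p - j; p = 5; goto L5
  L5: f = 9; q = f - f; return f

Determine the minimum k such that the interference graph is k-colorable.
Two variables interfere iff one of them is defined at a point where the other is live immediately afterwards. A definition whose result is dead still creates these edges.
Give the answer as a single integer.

def/use:
  L0 def {f,j,p} use ∅
  L1 def {j,z} use ∅
  L2 def {f,q,z} use {f}
  L3 def {f,q} use {j}
  L4 def {f,p} use {j,p}
  L5 def {f,q} use ∅

Liveness:
  L0: in=∅ out={f,j,p}
  L1: in=∅ out=∅
  L2: in={f,j,p} out={j,p}
  L3: in={j} out=∅
  L4: in={j,p} out=∅
  L5: in=∅ out=∅

Conflict graph:
  f: {j,p,q}
  j: {f,p,q,z}
  p: {f,j,q,z}
  q: {f,j,p}
  z: {j,p}

Chromatic number:
  clique {f,j,p,q} ⇒ need ≥ 4
  4-colouring: c0={j}  c1={p}  c2={f,z}  c3={q}
  χ = 4

Answer: 4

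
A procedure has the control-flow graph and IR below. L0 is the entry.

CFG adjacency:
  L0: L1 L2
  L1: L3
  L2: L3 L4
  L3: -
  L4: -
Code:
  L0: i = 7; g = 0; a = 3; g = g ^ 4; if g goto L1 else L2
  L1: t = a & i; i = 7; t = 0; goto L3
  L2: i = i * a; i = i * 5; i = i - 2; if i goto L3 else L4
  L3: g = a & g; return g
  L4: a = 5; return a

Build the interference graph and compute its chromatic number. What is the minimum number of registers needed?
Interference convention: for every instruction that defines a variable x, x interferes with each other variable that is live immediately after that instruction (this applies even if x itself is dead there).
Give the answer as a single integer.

Answer: 3

Analysis:
def/use:
  L0: def={a,g,i} ue=∅
  L1: def={i,t} ue={a,i}
  L2: def={i} ue={a,i}
  L3: def={g} ue={a,g}
  L4: def={a} ue=∅

Live sets:
  L0: in=∅ out={a,g,i}
  L1: in={a,g,i} out={a,g}
  L2: in={a,g,i} out={a,g}
  L3: in={a,g} out=∅
  L4: in=∅ out=∅

Interfere edges:
  a — {g,i,t}
  g — {a,i,t}
  i — {a,g}
  t — {a,g}

Colouring:
  {a,g,i} pairwise interfere (3-clique) ⇒ χ ≥ 3
  assign a→R0 g→R1 i→R2 t→R2 — no edge inside a register ⇒ χ ≤ 3
  χ = 3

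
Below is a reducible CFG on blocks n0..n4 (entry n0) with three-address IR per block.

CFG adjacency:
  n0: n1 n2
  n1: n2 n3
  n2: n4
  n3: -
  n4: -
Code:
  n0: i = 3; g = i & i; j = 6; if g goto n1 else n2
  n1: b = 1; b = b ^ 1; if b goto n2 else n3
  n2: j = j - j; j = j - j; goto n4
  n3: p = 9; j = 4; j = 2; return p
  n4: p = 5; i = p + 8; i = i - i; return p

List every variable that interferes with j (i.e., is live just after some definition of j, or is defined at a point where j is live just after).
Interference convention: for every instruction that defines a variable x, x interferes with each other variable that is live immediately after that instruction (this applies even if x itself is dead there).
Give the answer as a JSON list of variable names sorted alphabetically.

Per-block:
  n0: def={g,i,j} ue=∅
  n1: def={b} ue=∅
  n2: def={j} ue={j}
  n3: def={j,p} ue=∅
  n4: def={i,p} ue=∅

Liveness:
  live n0: ∅→{j}
  live n1: {j}→{j}
  live n2: {j}→∅
  live n3: ∅→∅
  live n4: ∅→∅

Interfere edges:
  b — {j}
  g — {j}
  i — {p}
  j — {b,g,p}
  p — {i,j}

N(j) = ["b", "g", "p"]

Answer: ["b", "g", "p"]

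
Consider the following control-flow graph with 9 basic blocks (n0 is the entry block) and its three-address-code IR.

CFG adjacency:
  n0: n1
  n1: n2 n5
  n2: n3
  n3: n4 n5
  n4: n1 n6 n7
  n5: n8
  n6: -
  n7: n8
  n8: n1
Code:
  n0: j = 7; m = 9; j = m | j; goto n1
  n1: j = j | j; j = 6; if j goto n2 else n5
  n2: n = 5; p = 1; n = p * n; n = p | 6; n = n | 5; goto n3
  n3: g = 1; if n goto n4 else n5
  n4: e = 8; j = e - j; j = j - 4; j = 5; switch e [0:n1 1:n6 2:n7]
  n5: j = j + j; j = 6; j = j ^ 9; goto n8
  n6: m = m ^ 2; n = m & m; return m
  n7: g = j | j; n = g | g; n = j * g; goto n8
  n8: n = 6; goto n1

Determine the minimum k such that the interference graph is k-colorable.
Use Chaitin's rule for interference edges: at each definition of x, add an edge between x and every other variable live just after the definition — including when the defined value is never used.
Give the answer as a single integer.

def/use:
  n0: {j,m} / ∅
  n1: {j} / {j}
  n2: {n,p} / ∅
  n3: {g} / {n}
  n4: {e,j} / {j}
  n5: {j} / {j}
  n6: {m,n} / {m}
  n7: {g,n} / {j}
  n8: {n} / ∅

Liveness:
  n0 li=∅ lo={j,m}
  n1 li={j,m} lo={j,m}
  n2 li={j,m} lo={j,m,n}
  n3 li={j,m,n} lo={j,m}
  n4 li={j,m} lo={j,m}
  n5 li={j,m} lo={j,m}
  n6 li={m} lo=∅
  n7 li={j,m} lo={j,m}
  n8 li={j,m} lo={j,m}

Conflict graph:
  e↔{j,m}
  g↔{j,m,n}
  j↔{e,g,m,n,p}
  m↔{e,g,j,n,p}
  n↔{g,j,m,p}
  p↔{j,m,n}

Registers:
  lower bound: {g,j,m,n} mutually conflict ⇒ χ ≥ 4
  4-colouring: r0={j}  r1={m}  r2={e,n}  r3={g,p}
  χ = 4

Answer: 4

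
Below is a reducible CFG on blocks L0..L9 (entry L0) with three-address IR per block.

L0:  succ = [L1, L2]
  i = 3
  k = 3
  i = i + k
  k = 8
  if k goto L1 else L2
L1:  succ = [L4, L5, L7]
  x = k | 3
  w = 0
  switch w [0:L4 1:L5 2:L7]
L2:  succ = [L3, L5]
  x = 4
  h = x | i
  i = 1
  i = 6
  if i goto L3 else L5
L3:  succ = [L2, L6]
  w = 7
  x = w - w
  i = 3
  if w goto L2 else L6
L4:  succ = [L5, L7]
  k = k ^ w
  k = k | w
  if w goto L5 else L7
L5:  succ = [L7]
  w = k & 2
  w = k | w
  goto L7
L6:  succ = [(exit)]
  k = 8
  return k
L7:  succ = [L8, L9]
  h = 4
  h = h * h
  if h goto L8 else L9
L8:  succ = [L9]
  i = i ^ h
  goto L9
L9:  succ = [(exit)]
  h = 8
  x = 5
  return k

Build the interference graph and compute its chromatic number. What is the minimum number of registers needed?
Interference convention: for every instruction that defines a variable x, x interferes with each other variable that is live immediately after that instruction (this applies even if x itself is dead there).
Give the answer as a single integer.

Answer: 4

Analysis:
Block summaries:
  L0 def {i,k} use ∅
  L1 def {w,x} use {k}
  L2 def {h,i,x} use {i}
  L3 def {i,w,x} use ∅
  L4 def {k} use {k,w}
  L5 def {w} use {k}
  L6 def {k} use ∅
  L7 def {h} use ∅
  L8 def {i} use {h,i}
  L9 def {h,x} use {k}

Liveness:
  L0: in=∅ out={i,k}
  L1: in={i,k} out={i,k,w}
  L2: in={i,k} out={i,k}
  L3: in={k} out={i,k}
  L4: in={i,k,w} out={i,k}
  L5: in={i,k} out={i,k}
  L6: in=∅ out=∅
  L7: in={i,k} out={h,i,k}
  L8: in={h,i,k} out={k}
  L9: in={k} out=∅

Interference:
  h — {i,k}
  i — {h,k,w,x}
  k — {h,i,w,x}
  w — {i,k,x}
  x — {i,k,w}

Registers:
  clique {i,k,w,x} ⇒ need ≥ 4
  assign h→r2 i→r0 k→r1 w→r2 x→r3 — no edge inside a register ⇒ χ ≤ 4
  χ = 4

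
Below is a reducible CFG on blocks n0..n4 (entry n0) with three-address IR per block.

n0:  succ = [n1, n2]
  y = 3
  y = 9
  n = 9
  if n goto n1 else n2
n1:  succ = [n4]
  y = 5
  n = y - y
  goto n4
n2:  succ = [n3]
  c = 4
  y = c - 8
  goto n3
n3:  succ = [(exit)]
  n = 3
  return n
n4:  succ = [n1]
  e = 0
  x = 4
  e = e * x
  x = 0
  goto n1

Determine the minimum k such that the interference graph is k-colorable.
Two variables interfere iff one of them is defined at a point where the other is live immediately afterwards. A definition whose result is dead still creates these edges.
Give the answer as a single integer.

Answer: 2

Derivation:
Block summaries:
  n0: {n,y} / ∅
  n1: {n,y} / ∅
  n2: {c,y} / ∅
  n3: {n} / ∅
  n4: {e,x} / ∅

Backward fixpoint:
  n0: in=∅ out=∅
  n1: in=∅ out=∅
  n2: in=∅ out=∅
  n3: in=∅ out=∅
  n4: in=∅ out=∅

Interfere edges:
  c — ∅
  e — {x}
  n — ∅
  x — {e}
  y — ∅

Chromatic number:
  lower bound: {e,x} mutually conflict ⇒ χ ≥ 2
  assign c→c0 e→c0 n→c0 x→c1 y→c0 — no edge inside a register ⇒ χ ≤ 2
  χ = 2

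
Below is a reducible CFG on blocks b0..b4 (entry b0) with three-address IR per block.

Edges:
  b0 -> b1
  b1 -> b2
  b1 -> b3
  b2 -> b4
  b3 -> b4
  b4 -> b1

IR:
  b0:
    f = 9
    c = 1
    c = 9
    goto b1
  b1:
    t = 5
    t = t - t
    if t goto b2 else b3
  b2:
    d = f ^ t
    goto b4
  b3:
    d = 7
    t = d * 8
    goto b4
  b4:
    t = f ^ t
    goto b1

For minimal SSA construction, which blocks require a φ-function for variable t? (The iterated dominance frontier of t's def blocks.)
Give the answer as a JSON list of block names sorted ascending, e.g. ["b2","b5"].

Answer: ["b1", "b4"]

Derivation:
idom tree: b1←b0 b2←b1 b3←b1 b4←b1
Join-block Dom:
  b1: preds {b0,b4}: {b0} ∩ {b0,b1,b4} = {b0}; idom=b0
  b4: preds {b2,b3}: {b0,b1,b2} ∩ {b0,b1,b3} = {b0,b1}; idom=b1

Frontier:
  b1←b0: walk · to b0
  b1←b4: walk b4→b1 to b0
  b4←b2: walk b2 to b1
  b4←b3: walk b3 to b1
  b0 → ∅
  b1 → {b1}
  b2 → {b4}
  b3 → {b4}
  b4 → {b1}

φ for t: defs {b1,b3,b4}
  DF⁺ = {b1,b4}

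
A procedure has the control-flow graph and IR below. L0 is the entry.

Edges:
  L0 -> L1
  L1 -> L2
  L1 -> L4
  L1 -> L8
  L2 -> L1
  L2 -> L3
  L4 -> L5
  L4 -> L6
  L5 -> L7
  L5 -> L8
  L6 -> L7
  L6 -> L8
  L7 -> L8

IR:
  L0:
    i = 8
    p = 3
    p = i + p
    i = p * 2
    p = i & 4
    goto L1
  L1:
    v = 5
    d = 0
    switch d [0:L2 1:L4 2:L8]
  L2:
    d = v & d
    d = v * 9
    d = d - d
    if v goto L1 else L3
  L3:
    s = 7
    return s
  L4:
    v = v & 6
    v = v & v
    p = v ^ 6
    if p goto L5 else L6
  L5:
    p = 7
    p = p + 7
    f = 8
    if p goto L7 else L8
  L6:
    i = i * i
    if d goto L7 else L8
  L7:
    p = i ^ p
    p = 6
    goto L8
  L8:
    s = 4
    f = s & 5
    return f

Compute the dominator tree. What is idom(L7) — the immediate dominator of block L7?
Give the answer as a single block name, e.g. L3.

Answer: L4

Working:
idom tree: L1←L0 L2←L1 L3←L2 L4←L1 L5←L4 L6←L4 L7←L4 L8←L1
Join-block Dom:
  L1: preds {L0,L2}: {L0} ∩ {L0,L1,L2} = {L0}; idom=L0
  L7: preds {L5,L6}: {L0,L1,L4,L5} ∩ {L0,L1,L4,L6} = {L0,L1,L4}; idom=L4
  L8: preds {L1,L5,L6,L7}: {L0,L1} ∩ {L0,L1,L4,L5} ∩ {L0,L1,L4,L6} ∩ {L0,L1,L4,L7} = {L0,L1}; idom=L1

idom(L7) = L4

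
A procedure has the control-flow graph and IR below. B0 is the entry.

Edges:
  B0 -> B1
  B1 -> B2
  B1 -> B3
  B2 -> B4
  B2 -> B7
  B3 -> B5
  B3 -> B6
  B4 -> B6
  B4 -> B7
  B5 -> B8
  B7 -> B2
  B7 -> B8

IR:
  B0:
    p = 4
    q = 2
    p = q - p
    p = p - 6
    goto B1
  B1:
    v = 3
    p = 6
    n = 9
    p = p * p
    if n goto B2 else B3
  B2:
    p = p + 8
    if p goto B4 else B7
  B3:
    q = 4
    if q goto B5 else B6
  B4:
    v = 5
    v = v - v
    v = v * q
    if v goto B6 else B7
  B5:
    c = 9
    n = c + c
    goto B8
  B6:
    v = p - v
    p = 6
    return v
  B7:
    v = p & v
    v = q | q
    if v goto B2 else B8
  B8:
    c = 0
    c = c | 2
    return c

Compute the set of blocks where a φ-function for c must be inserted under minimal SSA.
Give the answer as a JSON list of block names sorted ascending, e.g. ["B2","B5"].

idom tree: B1←B0 B2←B1 B3←B1 B4←B2 B5←B3 B6←B1 B7←B2 B8←B1
Dom at joins:
  B2: preds {B1,B7}: {B0,B1} ∩ {B0,B1,B2,B7} = {B0,B1}; idom=B1
  B6: preds {B3,B4}: {B0,B1,B3} ∩ {B0,B1,B2,B4} = {B0,B1}; idom=B1
  B7: preds {B2,B4}: {B0,B1,B2} ∩ {B0,B1,B2,B4} = {B0,B1,B2}; idom=B2
  B8: preds {B5,B7}: {B0,B1,B3,B5} ∩ {B0,B1,B2,B7} = {B0,B1}; idom=B1

DF derivation:
  join B2 pred B1: · stop@B1
  join B2 pred B7: B7→B2 stop@B1
  join B6 pred B3: B3 stop@B1
  join B6 pred B4: B4→B2 stop@B1
  join B7 pred B2: · stop@B2
  join B7 pred B4: B4 stop@B2
  join B8 pred B5: B5→B3 stop@B1
  join B8 pred B7: B7→B2 stop@B1
  B0 → ∅
  B1 → ∅
  B2 → {B2,B6,B8}
  B3 → {B6,B8}
  B4 → {B6,B7}
  B5 → {B8}
  B6 → ∅
  B7 → {B2,B8}
  B8 → ∅

φ for c: defs {B5,B8}
  DF⁺ = {B8}

Answer: ["B8"]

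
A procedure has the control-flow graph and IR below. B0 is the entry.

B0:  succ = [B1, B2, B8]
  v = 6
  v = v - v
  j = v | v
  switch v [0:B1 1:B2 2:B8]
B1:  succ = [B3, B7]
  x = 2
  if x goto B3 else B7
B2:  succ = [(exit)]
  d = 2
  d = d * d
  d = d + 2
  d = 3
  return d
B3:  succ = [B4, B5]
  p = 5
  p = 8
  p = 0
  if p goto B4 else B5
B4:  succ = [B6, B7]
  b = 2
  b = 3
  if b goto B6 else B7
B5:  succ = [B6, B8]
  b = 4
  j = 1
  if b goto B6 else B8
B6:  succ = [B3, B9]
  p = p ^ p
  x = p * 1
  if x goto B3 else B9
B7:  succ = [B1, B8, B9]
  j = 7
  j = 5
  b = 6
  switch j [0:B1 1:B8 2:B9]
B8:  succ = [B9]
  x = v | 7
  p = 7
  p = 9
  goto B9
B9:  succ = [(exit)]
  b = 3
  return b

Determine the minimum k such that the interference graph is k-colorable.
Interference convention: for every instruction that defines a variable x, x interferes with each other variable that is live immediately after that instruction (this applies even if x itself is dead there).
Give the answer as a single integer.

Block summaries:
  B0: {j,v} / ∅
  B1: {x} / ∅
  B2: {d} / ∅
  B3: {p} / ∅
  B4: {b} / ∅
  B5: {b,j} / ∅
  B6: {p,x} / {p}
  B7: {b,j} / ∅
  B8: {p,x} / {v}
  B9: {b} / ∅

Live sets:
  live B0: ∅→{v}
  live B1: {v}→{v}
  live B2: ∅→∅
  live B3: {v}→{p,v}
  live B4: {p,v}→{p,v}
  live B5: {p,v}→{p,v}
  live B6: {p,v}→{v}
  live B7: {v}→{v}
  live B8: {v}→∅
  live B9: ∅→∅

Interfere edges:
  b — {j,p,v}
  d — ∅
  j — {b,p,v}
  p — {b,j,v}
  v — {b,j,p,x}
  x — {v}

Chromatic number:
  lower bound: {b,j,p,v} mutually conflict ⇒ χ ≥ 4
  assign b→r1 d→r0 j→r2 p→r3 v→r0 x→r1 — no edge inside a register ⇒ χ ≤ 4
  χ = 4

Answer: 4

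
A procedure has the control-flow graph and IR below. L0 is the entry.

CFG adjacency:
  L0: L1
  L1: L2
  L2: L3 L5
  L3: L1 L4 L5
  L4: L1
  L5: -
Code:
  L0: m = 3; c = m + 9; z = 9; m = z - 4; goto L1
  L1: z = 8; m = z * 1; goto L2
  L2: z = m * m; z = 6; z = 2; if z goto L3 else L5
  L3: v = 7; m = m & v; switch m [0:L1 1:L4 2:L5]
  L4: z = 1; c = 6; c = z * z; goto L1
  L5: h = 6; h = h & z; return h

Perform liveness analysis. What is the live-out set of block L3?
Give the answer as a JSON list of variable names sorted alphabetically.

Answer: ["z"]

Working:
Block summaries:
  L0 def {c,m,z} use ∅
  L1 def {m,z} use ∅
  L2 def {z} use {m}
  L3 def {m,v} use {m}
  L4 def {c,z} use ∅
  L5 def {h} use {z}

Live sets:
  live L0: ∅→∅
  live L1: ∅→{m}
  live L2: {m}→{m,z}
  live L3: {m,z}→{z}
  live L4: ∅→∅
  live L5: {z}→∅

live-out(L3) = ["z"]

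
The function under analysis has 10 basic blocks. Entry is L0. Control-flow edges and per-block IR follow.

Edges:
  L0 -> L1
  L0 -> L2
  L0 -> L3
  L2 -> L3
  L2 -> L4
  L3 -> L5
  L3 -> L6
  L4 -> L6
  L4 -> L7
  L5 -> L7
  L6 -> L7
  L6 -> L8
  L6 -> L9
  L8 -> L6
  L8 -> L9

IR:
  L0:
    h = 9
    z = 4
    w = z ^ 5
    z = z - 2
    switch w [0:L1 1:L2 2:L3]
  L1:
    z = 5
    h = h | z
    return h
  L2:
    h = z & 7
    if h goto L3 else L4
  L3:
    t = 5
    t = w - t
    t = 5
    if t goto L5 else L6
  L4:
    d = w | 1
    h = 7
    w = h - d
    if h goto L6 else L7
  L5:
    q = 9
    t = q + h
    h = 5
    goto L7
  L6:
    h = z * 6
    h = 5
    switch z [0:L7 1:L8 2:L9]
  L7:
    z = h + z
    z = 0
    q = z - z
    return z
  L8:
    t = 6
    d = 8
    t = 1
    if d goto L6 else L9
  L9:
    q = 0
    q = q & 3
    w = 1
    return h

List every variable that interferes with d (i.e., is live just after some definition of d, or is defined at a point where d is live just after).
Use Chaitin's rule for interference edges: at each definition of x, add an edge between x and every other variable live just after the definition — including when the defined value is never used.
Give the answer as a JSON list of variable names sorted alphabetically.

Block summaries:
  L0: def={h,w,z} ue=∅
  L1: def={h,z} ue={h}
  L2: def={h} ue={z}
  L3: def={t} ue={w}
  L4: def={d,h,w} ue={w}
  L5: def={h,q,t} ue={h}
  L6: def={h} ue={z}
  L7: def={q,z} ue={h,z}
  L8: def={d,t} ue=∅
  L9: def={q,w} ue={h}

Live sets:
  L0: in=∅ out={h,w,z}
  L1: in={h} out=∅
  L2: in={w,z} out={h,w,z}
  L3: in={h,w,z} out={h,z}
  L4: in={w,z} out={h,z}
  L5: in={h,z} out={h,z}
  L6: in={z} out={h,z}
  L7: in={h,z} out=∅
  L8: in={h,z} out={h,z}
  L9: in={h} out=∅

Conflict graph:
  d↔{h,t,z}
  h↔{d,q,t,w,z}
  q↔{h,z}
  t↔{d,h,w,z}
  w↔{h,t,z}
  z↔{d,h,q,t,w}

N(d) = ["h", "t", "z"]

Answer: ["h", "t", "z"]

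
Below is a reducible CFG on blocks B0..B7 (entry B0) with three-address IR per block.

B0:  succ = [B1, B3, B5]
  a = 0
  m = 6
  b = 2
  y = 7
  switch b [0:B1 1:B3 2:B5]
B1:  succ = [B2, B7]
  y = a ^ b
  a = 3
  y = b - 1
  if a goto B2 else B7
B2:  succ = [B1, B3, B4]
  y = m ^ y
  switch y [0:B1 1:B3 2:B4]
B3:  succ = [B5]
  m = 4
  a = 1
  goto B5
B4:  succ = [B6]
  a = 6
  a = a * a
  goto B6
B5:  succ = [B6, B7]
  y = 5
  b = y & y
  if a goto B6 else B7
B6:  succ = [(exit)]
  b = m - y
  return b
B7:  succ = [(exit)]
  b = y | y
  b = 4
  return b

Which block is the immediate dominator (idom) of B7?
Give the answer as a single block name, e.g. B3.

idom tree: B1←B0 B2←B1 B3←B0 B4←B2 B5←B0 B6←B0 B7←B0
Dom at joins:
  B1: preds {B0,B2}: {B0} ∩ {B0,B1,B2} = {B0}; idom=B0
  B3: preds {B0,B2}: {B0} ∩ {B0,B1,B2} = {B0}; idom=B0
  B5: preds {B0,B3}: {B0} ∩ {B0,B3} = {B0}; idom=B0
  B6: preds {B4,B5}: {B0,B1,B2,B4} ∩ {B0,B5} = {B0}; idom=B0
  B7: preds {B1,B5}: {B0,B1} ∩ {B0,B5} = {B0}; idom=B0

idom(B7) = B0

Answer: B0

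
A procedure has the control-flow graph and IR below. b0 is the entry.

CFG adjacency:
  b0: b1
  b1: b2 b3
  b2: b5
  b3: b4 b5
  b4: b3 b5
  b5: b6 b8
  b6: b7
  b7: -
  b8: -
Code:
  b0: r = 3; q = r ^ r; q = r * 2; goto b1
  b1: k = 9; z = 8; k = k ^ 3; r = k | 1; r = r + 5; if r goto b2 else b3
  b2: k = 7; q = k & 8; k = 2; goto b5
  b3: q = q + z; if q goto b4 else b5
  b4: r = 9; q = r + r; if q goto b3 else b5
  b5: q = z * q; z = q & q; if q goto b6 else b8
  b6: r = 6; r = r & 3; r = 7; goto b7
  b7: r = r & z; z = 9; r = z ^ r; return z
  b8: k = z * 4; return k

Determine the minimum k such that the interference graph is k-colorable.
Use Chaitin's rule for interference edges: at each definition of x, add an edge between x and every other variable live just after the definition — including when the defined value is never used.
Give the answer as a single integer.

def/use:
  b0: def={q,r} ue=∅
  b1: def={k,r,z} ue=∅
  b2: def={k,q} ue=∅
  b3: def={q} ue={q,z}
  b4: def={q,r} ue=∅
  b5: def={q,z} ue={q,z}
  b6: def={r} ue=∅
  b7: def={r,z} ue={r,z}
  b8: def={k} ue={z}

Liveness:
  b0: in=∅ out={q}
  b1: in={q} out={q,z}
  b2: in={z} out={q,z}
  b3: in={q,z} out={q,z}
  b4: in={z} out={q,z}
  b5: in={q,z} out={z}
  b6: in={z} out={r,z}
  b7: in={r,z} out=∅
  b8: in={z} out=∅

Interfere edges:
  k↔{q,z}
  q↔{k,r,z}
  r↔{q,z}
  z↔{k,q,r}

Chromatic number:
  clique {k,q,z} ⇒ need ≥ 3
  3-colouring: R0={q}  R1={z}  R2={k,r}
  χ = 3

Answer: 3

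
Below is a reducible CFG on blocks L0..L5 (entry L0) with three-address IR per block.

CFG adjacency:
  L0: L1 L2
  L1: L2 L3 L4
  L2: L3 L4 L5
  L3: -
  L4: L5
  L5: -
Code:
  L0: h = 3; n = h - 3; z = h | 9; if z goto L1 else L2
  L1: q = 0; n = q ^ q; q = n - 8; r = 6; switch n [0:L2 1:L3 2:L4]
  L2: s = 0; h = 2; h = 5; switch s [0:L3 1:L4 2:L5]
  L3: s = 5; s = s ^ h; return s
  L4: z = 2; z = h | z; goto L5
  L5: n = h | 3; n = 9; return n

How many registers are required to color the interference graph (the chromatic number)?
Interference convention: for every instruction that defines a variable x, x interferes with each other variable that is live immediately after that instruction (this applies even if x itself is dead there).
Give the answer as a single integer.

Answer: 3

Analysis:
Block summaries:
  L0 def {h,n,z} use ∅
  L1 def {n,q,r} use ∅
  L2 def {h,s} use ∅
  L3 def {s} use {h}
  L4 def {z} use {h}
  L5 def {n} use {h}

Live sets:
  L0: in=∅ out={h}
  L1: in={h} out={h}
  L2: in=∅ out={h}
  L3: in={h} out=∅
  L4: in={h} out={h}
  L5: in={h} out=∅

Conflict graph:
  h↔{n,q,r,s,z}
  n↔{h,q,r}
  q↔{h,n}
  r↔{h,n}
  s↔{h}
  z↔{h}

Colouring:
  lower bound: {h,n,q} mutually conflict ⇒ χ ≥ 3
  assign h→R0 n→R1 q→R2 r→R2 s→R1 z→R1 — no edge inside a register ⇒ χ ≤ 3
  χ = 3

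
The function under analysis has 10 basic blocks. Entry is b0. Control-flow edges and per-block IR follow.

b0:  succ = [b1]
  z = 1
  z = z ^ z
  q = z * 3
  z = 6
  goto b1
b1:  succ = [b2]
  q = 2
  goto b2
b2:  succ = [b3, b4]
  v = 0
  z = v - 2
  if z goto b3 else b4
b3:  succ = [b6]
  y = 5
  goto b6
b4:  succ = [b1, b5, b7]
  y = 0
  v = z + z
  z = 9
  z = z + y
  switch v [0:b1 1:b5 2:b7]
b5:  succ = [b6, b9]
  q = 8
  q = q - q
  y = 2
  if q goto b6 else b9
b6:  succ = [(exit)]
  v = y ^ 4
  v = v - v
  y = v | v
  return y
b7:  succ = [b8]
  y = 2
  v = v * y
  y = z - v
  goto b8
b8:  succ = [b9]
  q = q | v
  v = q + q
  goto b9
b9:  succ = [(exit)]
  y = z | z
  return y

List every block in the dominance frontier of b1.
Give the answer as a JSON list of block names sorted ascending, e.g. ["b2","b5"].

Answer: ["b1"]

Derivation:
idom tree: b1←b0 b2←b1 b3←b2 b4←b2 b5←b4 b6←b2 b7←b4 b8←b7 b9←b4
Join-block Dom:
  b1: preds {b0,b4}: {b0} ∩ {b0,b1,b2,b4} = {b0}; idom=b0
  b6: preds {b3,b5}: {b0,b1,b2,b3} ∩ {b0,b1,b2,b4,b5} = {b0,b1,b2}; idom=b2
  b9: preds {b5,b8}: {b0,b1,b2,b4,b5} ∩ {b0,b1,b2,b4,b7,b8} = {b0,b1,b2,b4}; idom=b4

DF walk-up:
  join b1 pred b0: · stop@b0
  join b1 pred b4: b4→b2→b1 stop@b0
  join b6 pred b3: b3 stop@b2
  join b6 pred b5: b5→b4 stop@b2
  join b9 pred b5: b5 stop@b4
  join b9 pred b8: b8→b7 stop@b4
  b0 → ∅
  b1 → {b1}
  b2 → {b1}
  b3 → {b6}
  b4 → {b1,b6}
  b5 → {b6,b9}
  b6 → ∅
  b7 → {b9}
  b8 → {b9}
  b9 → ∅

DF(b1) = ["b1"]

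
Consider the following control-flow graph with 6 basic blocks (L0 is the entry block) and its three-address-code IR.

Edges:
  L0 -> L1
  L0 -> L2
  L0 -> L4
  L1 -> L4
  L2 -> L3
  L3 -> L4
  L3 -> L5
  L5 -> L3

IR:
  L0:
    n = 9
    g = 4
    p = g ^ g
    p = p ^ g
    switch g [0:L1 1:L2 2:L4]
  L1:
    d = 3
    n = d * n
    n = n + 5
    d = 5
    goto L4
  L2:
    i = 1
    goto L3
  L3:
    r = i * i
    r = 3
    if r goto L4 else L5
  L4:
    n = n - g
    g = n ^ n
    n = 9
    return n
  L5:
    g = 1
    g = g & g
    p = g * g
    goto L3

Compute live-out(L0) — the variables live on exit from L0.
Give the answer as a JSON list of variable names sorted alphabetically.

Answer: ["g", "n"]

Working:
Block summaries:
  L0 def {g,n,p} use ∅
  L1 def {d,n} use {n}
  L2 def {i} use ∅
  L3 def {r} use {i}
  L4 def {g,n} use {g,n}
  L5 def {g,p} use ∅

Backward fixpoint:
  live L0: ∅→{g,n}
  live L1: {g,n}→{g,n}
  live L2: {g,n}→{g,i,n}
  live L3: {g,i,n}→{g,i,n}
  live L4: {g,n}→∅
  live L5: {i,n}→{g,i,n}

live-out(L0) = ["g", "n"]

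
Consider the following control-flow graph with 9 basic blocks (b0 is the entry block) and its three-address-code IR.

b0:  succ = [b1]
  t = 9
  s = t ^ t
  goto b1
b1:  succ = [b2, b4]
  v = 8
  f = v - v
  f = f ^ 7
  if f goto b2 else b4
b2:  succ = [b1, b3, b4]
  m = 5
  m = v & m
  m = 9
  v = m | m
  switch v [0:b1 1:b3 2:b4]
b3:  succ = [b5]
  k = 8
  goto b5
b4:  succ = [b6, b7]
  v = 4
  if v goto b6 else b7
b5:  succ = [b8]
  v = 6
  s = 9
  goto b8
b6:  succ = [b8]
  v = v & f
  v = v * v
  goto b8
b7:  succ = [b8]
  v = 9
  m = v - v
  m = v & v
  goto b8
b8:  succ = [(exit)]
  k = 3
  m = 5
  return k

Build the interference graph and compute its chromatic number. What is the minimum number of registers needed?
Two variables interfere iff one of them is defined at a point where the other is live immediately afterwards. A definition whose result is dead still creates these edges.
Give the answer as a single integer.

def/use:
  b0: def={s,t} ue=∅
  b1: def={f,v} ue=∅
  b2: def={m,v} ue={v}
  b3: def={k} ue=∅
  b4: def={v} ue=∅
  b5: def={s,v} ue=∅
  b6: def={v} ue={f,v}
  b7: def={m,v} ue=∅
  b8: def={k,m} ue=∅

Live sets:
  b0 li=∅ lo=∅
  b1 li=∅ lo={f,v}
  b2 li={f,v} lo={f}
  b3 li=∅ lo=∅
  b4 li={f} lo={f,v}
  b5 li=∅ lo=∅
  b6 li={f,v} lo=∅
  b7 li=∅ lo=∅
  b8 li=∅ lo=∅

Interfere edges:
  f: {m,v}
  k: {m}
  m: {f,k,v}
  s: ∅
  t: ∅
  v: {f,m}

Registers:
  lower bound: {f,m,v} mutually conflict ⇒ χ ≥ 3
  3-colouring: c0={m,s,t}  c1={f,k}  c2={v}
  χ = 3

Answer: 3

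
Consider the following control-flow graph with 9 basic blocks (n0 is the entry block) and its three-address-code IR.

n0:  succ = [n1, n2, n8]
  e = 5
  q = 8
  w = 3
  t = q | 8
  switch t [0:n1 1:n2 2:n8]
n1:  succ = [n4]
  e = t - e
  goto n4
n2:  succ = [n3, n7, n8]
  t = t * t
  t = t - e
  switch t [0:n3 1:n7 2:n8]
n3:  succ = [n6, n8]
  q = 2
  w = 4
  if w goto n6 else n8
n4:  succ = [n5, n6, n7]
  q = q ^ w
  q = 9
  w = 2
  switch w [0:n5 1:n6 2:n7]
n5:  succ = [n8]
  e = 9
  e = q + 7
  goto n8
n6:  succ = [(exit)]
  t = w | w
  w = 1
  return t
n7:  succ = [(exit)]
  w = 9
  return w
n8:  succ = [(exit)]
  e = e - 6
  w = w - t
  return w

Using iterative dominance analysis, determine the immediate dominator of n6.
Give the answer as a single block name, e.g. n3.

idom tree: n1←n0 n2←n0 n3←n2 n4←n1 n5←n4 n6←n0 n7←n0 n8←n0
Dom∩ at merges:
  n6: preds {n3,n4}: {n0,n2,n3} ∩ {n0,n1,n4} = {n0}; idom=n0
  n7: preds {n2,n4}: {n0,n2} ∩ {n0,n1,n4} = {n0}; idom=n0
  n8: preds {n0,n2,n3,n5}: {n0} ∩ {n0,n2} ∩ {n0,n2,n3} ∩ {n0,n1,n4,n5} = {n0}; idom=n0

idom(n6) = n0

Answer: n0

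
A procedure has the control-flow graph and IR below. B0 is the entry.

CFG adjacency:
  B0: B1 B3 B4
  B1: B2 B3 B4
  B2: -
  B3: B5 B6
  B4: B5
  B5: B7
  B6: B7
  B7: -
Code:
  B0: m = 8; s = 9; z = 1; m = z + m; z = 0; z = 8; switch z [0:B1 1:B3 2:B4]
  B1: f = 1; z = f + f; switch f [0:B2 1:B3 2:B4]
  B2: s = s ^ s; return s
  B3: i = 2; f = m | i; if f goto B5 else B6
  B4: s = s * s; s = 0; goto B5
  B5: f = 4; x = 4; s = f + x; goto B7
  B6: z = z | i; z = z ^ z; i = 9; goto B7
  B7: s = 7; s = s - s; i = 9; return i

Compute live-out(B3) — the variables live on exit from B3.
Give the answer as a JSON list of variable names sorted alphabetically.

Block summaries:
  B0: def={m,s,z} ue=∅
  B1: def={f,z} ue=∅
  B2: def={s} ue={s}
  B3: def={f,i} ue={m}
  B4: def={s} ue={s}
  B5: def={f,s,x} ue=∅
  B6: def={i,z} ue={i,z}
  B7: def={i,s} ue=∅

Backward fixpoint:
  B0: in=∅ out={m,s,z}
  B1: in={m,s} out={m,s,z}
  B2: in={s} out=∅
  B3: in={m,z} out={i,z}
  B4: in={s} out=∅
  B5: in=∅ out=∅
  B6: in={i,z} out=∅
  B7: in=∅ out=∅

live-out(B3) = ["i", "z"]

Answer: ["i", "z"]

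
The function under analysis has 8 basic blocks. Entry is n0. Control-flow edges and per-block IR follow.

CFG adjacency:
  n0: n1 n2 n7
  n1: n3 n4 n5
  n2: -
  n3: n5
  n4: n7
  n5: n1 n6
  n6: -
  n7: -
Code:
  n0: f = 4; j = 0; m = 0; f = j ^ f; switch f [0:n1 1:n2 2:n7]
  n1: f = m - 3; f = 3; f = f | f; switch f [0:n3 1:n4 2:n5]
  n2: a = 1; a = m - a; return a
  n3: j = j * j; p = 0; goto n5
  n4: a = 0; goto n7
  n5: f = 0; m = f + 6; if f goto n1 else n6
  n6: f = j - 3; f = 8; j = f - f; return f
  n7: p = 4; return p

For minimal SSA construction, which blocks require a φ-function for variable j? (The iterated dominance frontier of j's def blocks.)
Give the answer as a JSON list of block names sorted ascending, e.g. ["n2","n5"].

idom tree: n1←n0 n2←n0 n3←n1 n4←n1 n5←n1 n6←n5 n7←n0
Dom∩ at merges:
  n1: preds {n0,n5}: {n0} ∩ {n0,n1,n5} = {n0}; idom=n0
  n5: preds {n1,n3}: {n0,n1} ∩ {n0,n1,n3} = {n0,n1}; idom=n1
  n7: preds {n0,n4}: {n0} ∩ {n0,n1,n4} = {n0}; idom=n0

DF walk-up:
  join n1 pred n0: · stop@n0
  join n1 pred n5: n5→n1 stop@n0
  join n5 pred n1: · stop@n1
  join n5 pred n3: n3 stop@n1
  join n7 pred n0: · stop@n0
  join n7 pred n4: n4→n1 stop@n0
  DF(n0)=∅
  DF(n1)={n1,n7}
  DF(n2)=∅
  DF(n3)={n5}
  DF(n4)={n7}
  DF(n5)={n1}
  DF(n6)=∅
  DF(n7)=∅

φ for j: defs {n0,n3,n6}
  DF⁺ = {n1,n5,n7}

Answer: ["n1", "n5", "n7"]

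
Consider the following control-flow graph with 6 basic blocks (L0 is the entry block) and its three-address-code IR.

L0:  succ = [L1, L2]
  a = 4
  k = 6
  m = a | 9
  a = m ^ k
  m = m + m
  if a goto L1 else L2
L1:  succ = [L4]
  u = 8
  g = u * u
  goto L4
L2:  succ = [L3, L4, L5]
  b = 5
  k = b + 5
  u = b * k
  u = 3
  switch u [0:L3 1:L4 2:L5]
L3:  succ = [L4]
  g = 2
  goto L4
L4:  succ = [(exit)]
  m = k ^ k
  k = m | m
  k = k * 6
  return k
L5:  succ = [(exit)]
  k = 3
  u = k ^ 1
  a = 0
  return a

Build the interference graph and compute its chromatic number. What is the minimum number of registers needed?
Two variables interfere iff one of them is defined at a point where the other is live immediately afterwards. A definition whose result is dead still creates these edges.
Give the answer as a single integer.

Answer: 3

Derivation:
def/use:
  L0: def={a,k,m} ue=∅
  L1: def={g,u} ue=∅
  L2: def={b,k,u} ue=∅
  L3: def={g} ue=∅
  L4: def={k,m} ue={k}
  L5: def={a,k,u} ue=∅

Backward fixpoint:
  live L0: ∅→{k}
  live L1: {k}→{k}
  live L2: ∅→{k}
  live L3: {k}→{k}
  live L4: {k}→∅
  live L5: ∅→∅

Conflict graph:
  a↔{k,m}
  b↔{k}
  g↔{k}
  k↔{a,b,g,m,u}
  m↔{a,k}
  u↔{k}

Chromatic number:
  clique {a,k,m} ⇒ need ≥ 3
  3-colouring: R0={k}  R1={a,b,g,u}  R2={m}
  χ = 3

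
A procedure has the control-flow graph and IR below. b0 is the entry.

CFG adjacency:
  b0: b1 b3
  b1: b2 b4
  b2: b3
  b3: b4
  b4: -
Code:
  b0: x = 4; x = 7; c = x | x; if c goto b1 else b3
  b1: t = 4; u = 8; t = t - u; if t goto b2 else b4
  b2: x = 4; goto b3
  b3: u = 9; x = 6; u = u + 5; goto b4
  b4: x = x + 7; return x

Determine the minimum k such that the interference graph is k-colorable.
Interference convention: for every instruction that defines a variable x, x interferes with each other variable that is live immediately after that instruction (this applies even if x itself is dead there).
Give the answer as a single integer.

def/use:
  b0: {c,x} / ∅
  b1: {t,u} / ∅
  b2: {x} / ∅
  b3: {u,x} / ∅
  b4: {x} / {x}

Backward fixpoint:
  b0: in=∅ out={x}
  b1: in={x} out={x}
  b2: in=∅ out=∅
  b3: in=∅ out={x}
  b4: in={x} out=∅

Interference:
  c — {x}
  t — {u,x}
  u — {t,x}
  x — {c,t,u}

Chromatic number:
  clique {t,u,x} ⇒ need ≥ 3
  3-colouring: c0={x}  c1={c,t}  c2={u}
  χ = 3

Answer: 3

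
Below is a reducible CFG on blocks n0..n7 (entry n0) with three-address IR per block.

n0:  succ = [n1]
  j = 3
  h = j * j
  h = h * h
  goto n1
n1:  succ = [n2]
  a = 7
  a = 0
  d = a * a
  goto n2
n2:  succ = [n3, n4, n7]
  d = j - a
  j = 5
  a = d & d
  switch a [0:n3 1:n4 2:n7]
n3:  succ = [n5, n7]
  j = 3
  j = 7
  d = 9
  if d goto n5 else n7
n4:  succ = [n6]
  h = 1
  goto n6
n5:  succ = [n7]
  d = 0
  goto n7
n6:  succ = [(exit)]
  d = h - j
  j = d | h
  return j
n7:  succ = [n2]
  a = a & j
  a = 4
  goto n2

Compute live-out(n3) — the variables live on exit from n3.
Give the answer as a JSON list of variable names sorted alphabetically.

Per-block:
  n0 def {h,j} use ∅
  n1 def {a,d} use ∅
  n2 def {a,d,j} use {a,j}
  n3 def {d,j} use ∅
  n4 def {h} use ∅
  n5 def {d} use ∅
  n6 def {d,j} use {h,j}
  n7 def {a} use {a,j}

Backward fixpoint:
  n0: in=∅ out={j}
  n1: in={j} out={a,j}
  n2: in={a,j} out={a,j}
  n3: in={a} out={a,j}
  n4: in={j} out={h,j}
  n5: in={a,j} out={a,j}
  n6: in={h,j} out=∅
  n7: in={a,j} out={a,j}

live-out(n3) = ["a", "j"]

Answer: ["a", "j"]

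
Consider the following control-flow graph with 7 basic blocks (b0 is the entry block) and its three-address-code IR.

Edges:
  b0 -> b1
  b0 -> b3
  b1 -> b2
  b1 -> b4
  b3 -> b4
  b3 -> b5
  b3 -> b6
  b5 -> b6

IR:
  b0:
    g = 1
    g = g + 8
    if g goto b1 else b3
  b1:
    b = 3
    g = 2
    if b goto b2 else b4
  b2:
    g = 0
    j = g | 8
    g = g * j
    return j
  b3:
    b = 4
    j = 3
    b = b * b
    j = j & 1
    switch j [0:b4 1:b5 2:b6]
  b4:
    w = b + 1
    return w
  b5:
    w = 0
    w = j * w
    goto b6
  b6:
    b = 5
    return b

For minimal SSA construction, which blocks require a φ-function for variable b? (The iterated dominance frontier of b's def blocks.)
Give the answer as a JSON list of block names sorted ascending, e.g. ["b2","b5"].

idom tree: b1←b0 b2←b1 b3←b0 b4←b0 b5←b3 b6←b3
Dom∩ at merges:
  b4: preds {b1,b3}: {b0,b1} ∩ {b0,b3} = {b0}; idom=b0
  b6: preds {b3,b5}: {b0,b3} ∩ {b0,b3,b5} = {b0,b3}; idom=b3

DF derivation:
  join b4 pred b1: b1 stop@b0
  join b4 pred b3: b3 stop@b0
  join b6 pred b3: · stop@b3
  join b6 pred b5: b5 stop@b3
  b0: DF=∅
  b1: DF={b4}
  b2: DF=∅
  b3: DF={b4}
  b4: DF=∅
  b5: DF={b6}
  b6: DF=∅

φ for b: defs {b1,b3,b6}
  DF⁺ = {b4}

Answer: ["b4"]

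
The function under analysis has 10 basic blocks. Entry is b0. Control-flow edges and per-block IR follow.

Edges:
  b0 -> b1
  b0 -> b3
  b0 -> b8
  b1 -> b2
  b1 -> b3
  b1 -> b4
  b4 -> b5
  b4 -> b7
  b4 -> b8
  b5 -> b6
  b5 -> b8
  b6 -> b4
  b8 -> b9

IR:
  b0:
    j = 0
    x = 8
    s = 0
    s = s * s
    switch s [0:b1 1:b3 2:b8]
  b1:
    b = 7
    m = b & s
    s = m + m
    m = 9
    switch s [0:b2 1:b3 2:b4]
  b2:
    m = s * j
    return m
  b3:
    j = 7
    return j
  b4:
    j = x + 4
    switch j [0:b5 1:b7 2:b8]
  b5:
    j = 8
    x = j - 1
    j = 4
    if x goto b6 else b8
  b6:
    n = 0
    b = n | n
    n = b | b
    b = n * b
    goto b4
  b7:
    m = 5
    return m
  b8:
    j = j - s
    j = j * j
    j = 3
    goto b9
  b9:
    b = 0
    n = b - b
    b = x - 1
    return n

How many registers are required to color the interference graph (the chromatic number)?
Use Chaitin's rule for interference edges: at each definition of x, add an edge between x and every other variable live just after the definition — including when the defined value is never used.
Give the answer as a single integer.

Answer: 4

Analysis:
def/use:
  b0 def {j,s,x} use ∅
  b1 def {b,m,s} use {s}
  b2 def {m} use {j,s}
  b3 def {j} use ∅
  b4 def {j} use {x}
  b5 def {j,x} use ∅
  b6 def {b,n} use ∅
  b7 def {m} use ∅
  b8 def {j} use {j,s}
  b9 def {b,n} use {x}

Liveness:
  b0 li=∅ lo={j,s,x}
  b1 li={j,s,x} lo={j,s,x}
  b2 li={j,s} lo=∅
  b3 li=∅ lo=∅
  b4 li={s,x} lo={j,s,x}
  b5 li={s} lo={j,s,x}
  b6 li={s,x} lo={s,x}
  b7 li=∅ lo=∅
  b8 li={j,s,x} lo={x}
  b9 li={x} lo=∅

Interference:
  b↔{j,n,s,x}
  j↔{b,m,s,x}
  m↔{j,s,x}
  n↔{b,s,x}
  s↔{b,j,m,n,x}
  x↔{b,j,m,n,s}

Registers:
  lower bound: {b,j,s,x} mutually conflict ⇒ χ ≥ 4
  assign b→c2 j→c3 m→c2 n→c3 s→c0 x→c1 — no edge inside a register ⇒ χ ≤ 4
  χ = 4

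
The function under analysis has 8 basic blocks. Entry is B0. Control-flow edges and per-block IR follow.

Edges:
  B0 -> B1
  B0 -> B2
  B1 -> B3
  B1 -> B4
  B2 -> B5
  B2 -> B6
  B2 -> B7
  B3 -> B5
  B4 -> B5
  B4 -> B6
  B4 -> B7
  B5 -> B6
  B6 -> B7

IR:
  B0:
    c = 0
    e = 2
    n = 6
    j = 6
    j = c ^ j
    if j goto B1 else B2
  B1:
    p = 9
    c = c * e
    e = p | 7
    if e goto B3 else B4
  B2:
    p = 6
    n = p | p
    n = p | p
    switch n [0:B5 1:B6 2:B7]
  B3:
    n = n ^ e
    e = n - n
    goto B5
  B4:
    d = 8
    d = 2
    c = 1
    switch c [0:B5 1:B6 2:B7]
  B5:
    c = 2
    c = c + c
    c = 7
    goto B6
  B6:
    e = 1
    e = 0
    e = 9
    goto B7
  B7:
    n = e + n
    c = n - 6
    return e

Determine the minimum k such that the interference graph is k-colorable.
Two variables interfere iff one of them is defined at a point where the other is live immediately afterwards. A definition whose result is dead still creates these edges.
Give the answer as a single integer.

Answer: 4

Derivation:
def/use:
  B0: {c,e,j,n} / ∅
  B1: {c,e,p} / {c,e}
  B2: {n,p} / ∅
  B3: {e,n} / {e,n}
  B4: {c,d} / ∅
  B5: {c} / ∅
  B6: {e} / ∅
  B7: {c,n} / {e,n}

Live sets:
  B0 li=∅ lo={c,e,n}
  B1 li={c,e,n} lo={e,n}
  B2 li={e} lo={e,n}
  B3 li={e,n} lo={n}
  B4 li={e,n} lo={e,n}
  B5 li={n} lo={n}
  B6 li={n} lo={e,n}
  B7 li={e,n} lo=∅

Interference:
  c↔{e,j,n,p}
  d↔{e,n}
  e↔{c,d,j,n,p}
  j↔{c,e,n}
  n↔{c,d,e,j,p}
  p↔{c,e,n}

Registers:
  clique {c,e,j,n} ⇒ need ≥ 4
  4-colouring: R0={e}  R1={n}  R2={c,d}  R3={j,p}
  χ = 4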